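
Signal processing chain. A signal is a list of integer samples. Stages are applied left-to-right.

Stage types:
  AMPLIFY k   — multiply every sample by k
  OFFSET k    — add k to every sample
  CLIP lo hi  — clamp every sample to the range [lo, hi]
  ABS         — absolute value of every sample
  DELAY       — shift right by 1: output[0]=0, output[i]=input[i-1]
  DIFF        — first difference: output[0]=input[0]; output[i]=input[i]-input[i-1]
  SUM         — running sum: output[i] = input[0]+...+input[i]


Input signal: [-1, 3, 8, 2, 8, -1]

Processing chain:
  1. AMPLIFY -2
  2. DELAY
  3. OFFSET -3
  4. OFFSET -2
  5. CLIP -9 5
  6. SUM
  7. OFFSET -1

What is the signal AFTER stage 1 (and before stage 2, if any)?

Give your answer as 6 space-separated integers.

Answer: 2 -6 -16 -4 -16 2

Derivation:
Input: [-1, 3, 8, 2, 8, -1]
Stage 1 (AMPLIFY -2): -1*-2=2, 3*-2=-6, 8*-2=-16, 2*-2=-4, 8*-2=-16, -1*-2=2 -> [2, -6, -16, -4, -16, 2]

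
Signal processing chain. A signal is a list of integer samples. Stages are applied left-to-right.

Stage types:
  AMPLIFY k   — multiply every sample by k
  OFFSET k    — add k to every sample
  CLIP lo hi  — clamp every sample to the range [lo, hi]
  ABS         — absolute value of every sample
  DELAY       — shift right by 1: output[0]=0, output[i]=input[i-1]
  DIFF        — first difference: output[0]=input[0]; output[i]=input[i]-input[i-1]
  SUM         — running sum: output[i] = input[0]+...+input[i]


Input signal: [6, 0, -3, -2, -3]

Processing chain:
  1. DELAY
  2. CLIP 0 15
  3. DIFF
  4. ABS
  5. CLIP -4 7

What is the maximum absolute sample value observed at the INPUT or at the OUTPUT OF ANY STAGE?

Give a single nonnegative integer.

Input: [6, 0, -3, -2, -3] (max |s|=6)
Stage 1 (DELAY): [0, 6, 0, -3, -2] = [0, 6, 0, -3, -2] -> [0, 6, 0, -3, -2] (max |s|=6)
Stage 2 (CLIP 0 15): clip(0,0,15)=0, clip(6,0,15)=6, clip(0,0,15)=0, clip(-3,0,15)=0, clip(-2,0,15)=0 -> [0, 6, 0, 0, 0] (max |s|=6)
Stage 3 (DIFF): s[0]=0, 6-0=6, 0-6=-6, 0-0=0, 0-0=0 -> [0, 6, -6, 0, 0] (max |s|=6)
Stage 4 (ABS): |0|=0, |6|=6, |-6|=6, |0|=0, |0|=0 -> [0, 6, 6, 0, 0] (max |s|=6)
Stage 5 (CLIP -4 7): clip(0,-4,7)=0, clip(6,-4,7)=6, clip(6,-4,7)=6, clip(0,-4,7)=0, clip(0,-4,7)=0 -> [0, 6, 6, 0, 0] (max |s|=6)
Overall max amplitude: 6

Answer: 6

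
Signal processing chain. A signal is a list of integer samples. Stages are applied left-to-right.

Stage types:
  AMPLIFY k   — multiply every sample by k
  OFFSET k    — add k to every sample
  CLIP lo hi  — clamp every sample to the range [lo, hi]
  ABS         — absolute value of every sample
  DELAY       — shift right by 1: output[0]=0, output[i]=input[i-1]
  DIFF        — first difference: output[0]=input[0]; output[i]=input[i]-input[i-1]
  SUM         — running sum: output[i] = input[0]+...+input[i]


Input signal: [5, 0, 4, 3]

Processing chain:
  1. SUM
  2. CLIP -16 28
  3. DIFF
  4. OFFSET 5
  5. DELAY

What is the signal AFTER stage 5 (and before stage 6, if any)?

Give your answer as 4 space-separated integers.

Input: [5, 0, 4, 3]
Stage 1 (SUM): sum[0..0]=5, sum[0..1]=5, sum[0..2]=9, sum[0..3]=12 -> [5, 5, 9, 12]
Stage 2 (CLIP -16 28): clip(5,-16,28)=5, clip(5,-16,28)=5, clip(9,-16,28)=9, clip(12,-16,28)=12 -> [5, 5, 9, 12]
Stage 3 (DIFF): s[0]=5, 5-5=0, 9-5=4, 12-9=3 -> [5, 0, 4, 3]
Stage 4 (OFFSET 5): 5+5=10, 0+5=5, 4+5=9, 3+5=8 -> [10, 5, 9, 8]
Stage 5 (DELAY): [0, 10, 5, 9] = [0, 10, 5, 9] -> [0, 10, 5, 9]

Answer: 0 10 5 9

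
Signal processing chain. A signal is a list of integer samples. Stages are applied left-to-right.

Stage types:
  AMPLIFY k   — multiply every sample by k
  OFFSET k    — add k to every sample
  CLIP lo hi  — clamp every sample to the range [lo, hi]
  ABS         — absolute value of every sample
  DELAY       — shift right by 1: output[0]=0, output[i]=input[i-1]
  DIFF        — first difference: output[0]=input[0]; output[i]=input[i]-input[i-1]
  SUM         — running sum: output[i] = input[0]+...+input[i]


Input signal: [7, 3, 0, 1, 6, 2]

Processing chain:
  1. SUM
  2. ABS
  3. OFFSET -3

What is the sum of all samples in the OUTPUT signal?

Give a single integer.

Answer: 56

Derivation:
Input: [7, 3, 0, 1, 6, 2]
Stage 1 (SUM): sum[0..0]=7, sum[0..1]=10, sum[0..2]=10, sum[0..3]=11, sum[0..4]=17, sum[0..5]=19 -> [7, 10, 10, 11, 17, 19]
Stage 2 (ABS): |7|=7, |10|=10, |10|=10, |11|=11, |17|=17, |19|=19 -> [7, 10, 10, 11, 17, 19]
Stage 3 (OFFSET -3): 7+-3=4, 10+-3=7, 10+-3=7, 11+-3=8, 17+-3=14, 19+-3=16 -> [4, 7, 7, 8, 14, 16]
Output sum: 56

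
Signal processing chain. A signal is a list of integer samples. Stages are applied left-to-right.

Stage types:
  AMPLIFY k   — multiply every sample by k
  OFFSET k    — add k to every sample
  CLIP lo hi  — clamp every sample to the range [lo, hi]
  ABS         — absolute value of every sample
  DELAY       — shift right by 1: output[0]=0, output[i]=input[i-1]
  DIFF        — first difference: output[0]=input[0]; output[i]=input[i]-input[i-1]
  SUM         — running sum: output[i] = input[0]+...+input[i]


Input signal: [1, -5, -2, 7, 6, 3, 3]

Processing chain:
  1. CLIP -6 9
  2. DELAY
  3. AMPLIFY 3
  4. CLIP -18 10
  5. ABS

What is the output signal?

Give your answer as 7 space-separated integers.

Input: [1, -5, -2, 7, 6, 3, 3]
Stage 1 (CLIP -6 9): clip(1,-6,9)=1, clip(-5,-6,9)=-5, clip(-2,-6,9)=-2, clip(7,-6,9)=7, clip(6,-6,9)=6, clip(3,-6,9)=3, clip(3,-6,9)=3 -> [1, -5, -2, 7, 6, 3, 3]
Stage 2 (DELAY): [0, 1, -5, -2, 7, 6, 3] = [0, 1, -5, -2, 7, 6, 3] -> [0, 1, -5, -2, 7, 6, 3]
Stage 3 (AMPLIFY 3): 0*3=0, 1*3=3, -5*3=-15, -2*3=-6, 7*3=21, 6*3=18, 3*3=9 -> [0, 3, -15, -6, 21, 18, 9]
Stage 4 (CLIP -18 10): clip(0,-18,10)=0, clip(3,-18,10)=3, clip(-15,-18,10)=-15, clip(-6,-18,10)=-6, clip(21,-18,10)=10, clip(18,-18,10)=10, clip(9,-18,10)=9 -> [0, 3, -15, -6, 10, 10, 9]
Stage 5 (ABS): |0|=0, |3|=3, |-15|=15, |-6|=6, |10|=10, |10|=10, |9|=9 -> [0, 3, 15, 6, 10, 10, 9]

Answer: 0 3 15 6 10 10 9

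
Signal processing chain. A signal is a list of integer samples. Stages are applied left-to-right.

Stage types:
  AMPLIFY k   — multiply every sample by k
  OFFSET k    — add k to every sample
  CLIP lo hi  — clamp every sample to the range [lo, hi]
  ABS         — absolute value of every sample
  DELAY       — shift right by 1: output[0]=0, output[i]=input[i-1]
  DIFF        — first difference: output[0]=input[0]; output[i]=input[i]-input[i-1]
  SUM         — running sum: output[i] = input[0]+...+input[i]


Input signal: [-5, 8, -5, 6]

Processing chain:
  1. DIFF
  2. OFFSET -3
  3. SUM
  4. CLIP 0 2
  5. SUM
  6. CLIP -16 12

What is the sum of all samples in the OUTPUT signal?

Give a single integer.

Answer: 6

Derivation:
Input: [-5, 8, -5, 6]
Stage 1 (DIFF): s[0]=-5, 8--5=13, -5-8=-13, 6--5=11 -> [-5, 13, -13, 11]
Stage 2 (OFFSET -3): -5+-3=-8, 13+-3=10, -13+-3=-16, 11+-3=8 -> [-8, 10, -16, 8]
Stage 3 (SUM): sum[0..0]=-8, sum[0..1]=2, sum[0..2]=-14, sum[0..3]=-6 -> [-8, 2, -14, -6]
Stage 4 (CLIP 0 2): clip(-8,0,2)=0, clip(2,0,2)=2, clip(-14,0,2)=0, clip(-6,0,2)=0 -> [0, 2, 0, 0]
Stage 5 (SUM): sum[0..0]=0, sum[0..1]=2, sum[0..2]=2, sum[0..3]=2 -> [0, 2, 2, 2]
Stage 6 (CLIP -16 12): clip(0,-16,12)=0, clip(2,-16,12)=2, clip(2,-16,12)=2, clip(2,-16,12)=2 -> [0, 2, 2, 2]
Output sum: 6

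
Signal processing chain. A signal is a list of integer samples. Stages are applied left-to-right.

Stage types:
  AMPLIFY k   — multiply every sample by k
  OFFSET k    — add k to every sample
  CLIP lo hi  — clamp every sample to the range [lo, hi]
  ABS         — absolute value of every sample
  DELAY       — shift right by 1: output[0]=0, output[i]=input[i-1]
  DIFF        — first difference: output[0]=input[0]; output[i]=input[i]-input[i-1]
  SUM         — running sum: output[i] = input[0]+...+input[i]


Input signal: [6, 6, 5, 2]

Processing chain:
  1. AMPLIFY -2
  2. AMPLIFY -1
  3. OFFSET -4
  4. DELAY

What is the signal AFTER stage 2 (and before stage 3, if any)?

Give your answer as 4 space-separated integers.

Input: [6, 6, 5, 2]
Stage 1 (AMPLIFY -2): 6*-2=-12, 6*-2=-12, 5*-2=-10, 2*-2=-4 -> [-12, -12, -10, -4]
Stage 2 (AMPLIFY -1): -12*-1=12, -12*-1=12, -10*-1=10, -4*-1=4 -> [12, 12, 10, 4]

Answer: 12 12 10 4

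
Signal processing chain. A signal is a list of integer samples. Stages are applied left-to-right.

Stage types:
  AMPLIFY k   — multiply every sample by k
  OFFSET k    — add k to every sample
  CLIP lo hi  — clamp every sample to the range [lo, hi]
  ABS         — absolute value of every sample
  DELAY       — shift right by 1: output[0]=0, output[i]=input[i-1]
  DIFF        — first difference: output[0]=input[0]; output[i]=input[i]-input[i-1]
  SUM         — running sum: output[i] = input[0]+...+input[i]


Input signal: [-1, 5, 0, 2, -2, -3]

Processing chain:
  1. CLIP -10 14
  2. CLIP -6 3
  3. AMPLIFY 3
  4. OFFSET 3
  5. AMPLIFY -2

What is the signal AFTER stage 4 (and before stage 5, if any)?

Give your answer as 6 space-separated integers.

Answer: 0 12 3 9 -3 -6

Derivation:
Input: [-1, 5, 0, 2, -2, -3]
Stage 1 (CLIP -10 14): clip(-1,-10,14)=-1, clip(5,-10,14)=5, clip(0,-10,14)=0, clip(2,-10,14)=2, clip(-2,-10,14)=-2, clip(-3,-10,14)=-3 -> [-1, 5, 0, 2, -2, -3]
Stage 2 (CLIP -6 3): clip(-1,-6,3)=-1, clip(5,-6,3)=3, clip(0,-6,3)=0, clip(2,-6,3)=2, clip(-2,-6,3)=-2, clip(-3,-6,3)=-3 -> [-1, 3, 0, 2, -2, -3]
Stage 3 (AMPLIFY 3): -1*3=-3, 3*3=9, 0*3=0, 2*3=6, -2*3=-6, -3*3=-9 -> [-3, 9, 0, 6, -6, -9]
Stage 4 (OFFSET 3): -3+3=0, 9+3=12, 0+3=3, 6+3=9, -6+3=-3, -9+3=-6 -> [0, 12, 3, 9, -3, -6]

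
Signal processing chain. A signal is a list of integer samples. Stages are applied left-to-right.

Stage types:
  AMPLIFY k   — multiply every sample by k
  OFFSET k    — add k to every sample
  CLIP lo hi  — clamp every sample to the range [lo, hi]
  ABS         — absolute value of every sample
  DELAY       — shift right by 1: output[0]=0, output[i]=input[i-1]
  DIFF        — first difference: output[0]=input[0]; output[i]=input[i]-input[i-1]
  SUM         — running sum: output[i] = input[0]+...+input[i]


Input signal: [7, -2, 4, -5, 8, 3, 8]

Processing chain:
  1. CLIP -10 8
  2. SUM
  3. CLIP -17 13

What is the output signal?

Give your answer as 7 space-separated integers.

Answer: 7 5 9 4 12 13 13

Derivation:
Input: [7, -2, 4, -5, 8, 3, 8]
Stage 1 (CLIP -10 8): clip(7,-10,8)=7, clip(-2,-10,8)=-2, clip(4,-10,8)=4, clip(-5,-10,8)=-5, clip(8,-10,8)=8, clip(3,-10,8)=3, clip(8,-10,8)=8 -> [7, -2, 4, -5, 8, 3, 8]
Stage 2 (SUM): sum[0..0]=7, sum[0..1]=5, sum[0..2]=9, sum[0..3]=4, sum[0..4]=12, sum[0..5]=15, sum[0..6]=23 -> [7, 5, 9, 4, 12, 15, 23]
Stage 3 (CLIP -17 13): clip(7,-17,13)=7, clip(5,-17,13)=5, clip(9,-17,13)=9, clip(4,-17,13)=4, clip(12,-17,13)=12, clip(15,-17,13)=13, clip(23,-17,13)=13 -> [7, 5, 9, 4, 12, 13, 13]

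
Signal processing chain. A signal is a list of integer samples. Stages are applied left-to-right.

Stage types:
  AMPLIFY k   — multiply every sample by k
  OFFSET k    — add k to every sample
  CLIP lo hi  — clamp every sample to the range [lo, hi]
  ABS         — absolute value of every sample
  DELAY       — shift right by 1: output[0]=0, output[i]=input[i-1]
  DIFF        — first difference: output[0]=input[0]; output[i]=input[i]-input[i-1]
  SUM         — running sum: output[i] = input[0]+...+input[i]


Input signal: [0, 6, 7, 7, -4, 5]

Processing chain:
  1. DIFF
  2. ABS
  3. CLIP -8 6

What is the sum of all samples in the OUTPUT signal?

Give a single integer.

Answer: 19

Derivation:
Input: [0, 6, 7, 7, -4, 5]
Stage 1 (DIFF): s[0]=0, 6-0=6, 7-6=1, 7-7=0, -4-7=-11, 5--4=9 -> [0, 6, 1, 0, -11, 9]
Stage 2 (ABS): |0|=0, |6|=6, |1|=1, |0|=0, |-11|=11, |9|=9 -> [0, 6, 1, 0, 11, 9]
Stage 3 (CLIP -8 6): clip(0,-8,6)=0, clip(6,-8,6)=6, clip(1,-8,6)=1, clip(0,-8,6)=0, clip(11,-8,6)=6, clip(9,-8,6)=6 -> [0, 6, 1, 0, 6, 6]
Output sum: 19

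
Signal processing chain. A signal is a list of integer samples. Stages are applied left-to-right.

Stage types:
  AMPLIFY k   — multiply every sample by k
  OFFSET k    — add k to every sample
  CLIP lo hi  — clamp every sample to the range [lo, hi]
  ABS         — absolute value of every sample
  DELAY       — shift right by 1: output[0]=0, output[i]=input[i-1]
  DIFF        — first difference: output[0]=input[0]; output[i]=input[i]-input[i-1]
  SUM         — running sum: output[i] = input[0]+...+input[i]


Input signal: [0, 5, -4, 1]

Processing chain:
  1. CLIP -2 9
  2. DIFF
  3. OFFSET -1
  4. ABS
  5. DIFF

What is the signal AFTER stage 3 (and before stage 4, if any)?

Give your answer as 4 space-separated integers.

Answer: -1 4 -8 2

Derivation:
Input: [0, 5, -4, 1]
Stage 1 (CLIP -2 9): clip(0,-2,9)=0, clip(5,-2,9)=5, clip(-4,-2,9)=-2, clip(1,-2,9)=1 -> [0, 5, -2, 1]
Stage 2 (DIFF): s[0]=0, 5-0=5, -2-5=-7, 1--2=3 -> [0, 5, -7, 3]
Stage 3 (OFFSET -1): 0+-1=-1, 5+-1=4, -7+-1=-8, 3+-1=2 -> [-1, 4, -8, 2]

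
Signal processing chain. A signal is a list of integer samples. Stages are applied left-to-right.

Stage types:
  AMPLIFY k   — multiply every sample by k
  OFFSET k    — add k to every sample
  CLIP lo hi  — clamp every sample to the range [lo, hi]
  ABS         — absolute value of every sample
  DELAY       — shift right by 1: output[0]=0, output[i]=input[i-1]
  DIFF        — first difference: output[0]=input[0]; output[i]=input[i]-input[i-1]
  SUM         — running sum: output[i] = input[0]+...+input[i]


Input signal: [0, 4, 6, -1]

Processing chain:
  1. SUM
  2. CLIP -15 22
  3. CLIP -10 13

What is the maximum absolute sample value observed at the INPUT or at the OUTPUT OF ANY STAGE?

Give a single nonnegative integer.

Answer: 10

Derivation:
Input: [0, 4, 6, -1] (max |s|=6)
Stage 1 (SUM): sum[0..0]=0, sum[0..1]=4, sum[0..2]=10, sum[0..3]=9 -> [0, 4, 10, 9] (max |s|=10)
Stage 2 (CLIP -15 22): clip(0,-15,22)=0, clip(4,-15,22)=4, clip(10,-15,22)=10, clip(9,-15,22)=9 -> [0, 4, 10, 9] (max |s|=10)
Stage 3 (CLIP -10 13): clip(0,-10,13)=0, clip(4,-10,13)=4, clip(10,-10,13)=10, clip(9,-10,13)=9 -> [0, 4, 10, 9] (max |s|=10)
Overall max amplitude: 10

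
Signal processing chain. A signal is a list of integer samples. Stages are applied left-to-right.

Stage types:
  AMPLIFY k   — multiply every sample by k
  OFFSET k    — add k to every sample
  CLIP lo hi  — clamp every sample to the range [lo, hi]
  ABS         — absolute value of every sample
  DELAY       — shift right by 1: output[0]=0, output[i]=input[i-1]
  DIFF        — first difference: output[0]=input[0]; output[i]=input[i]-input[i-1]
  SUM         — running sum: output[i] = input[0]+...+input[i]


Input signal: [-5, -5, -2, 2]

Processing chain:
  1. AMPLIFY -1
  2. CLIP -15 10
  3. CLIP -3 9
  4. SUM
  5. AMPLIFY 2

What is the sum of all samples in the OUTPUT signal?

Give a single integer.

Input: [-5, -5, -2, 2]
Stage 1 (AMPLIFY -1): -5*-1=5, -5*-1=5, -2*-1=2, 2*-1=-2 -> [5, 5, 2, -2]
Stage 2 (CLIP -15 10): clip(5,-15,10)=5, clip(5,-15,10)=5, clip(2,-15,10)=2, clip(-2,-15,10)=-2 -> [5, 5, 2, -2]
Stage 3 (CLIP -3 9): clip(5,-3,9)=5, clip(5,-3,9)=5, clip(2,-3,9)=2, clip(-2,-3,9)=-2 -> [5, 5, 2, -2]
Stage 4 (SUM): sum[0..0]=5, sum[0..1]=10, sum[0..2]=12, sum[0..3]=10 -> [5, 10, 12, 10]
Stage 5 (AMPLIFY 2): 5*2=10, 10*2=20, 12*2=24, 10*2=20 -> [10, 20, 24, 20]
Output sum: 74

Answer: 74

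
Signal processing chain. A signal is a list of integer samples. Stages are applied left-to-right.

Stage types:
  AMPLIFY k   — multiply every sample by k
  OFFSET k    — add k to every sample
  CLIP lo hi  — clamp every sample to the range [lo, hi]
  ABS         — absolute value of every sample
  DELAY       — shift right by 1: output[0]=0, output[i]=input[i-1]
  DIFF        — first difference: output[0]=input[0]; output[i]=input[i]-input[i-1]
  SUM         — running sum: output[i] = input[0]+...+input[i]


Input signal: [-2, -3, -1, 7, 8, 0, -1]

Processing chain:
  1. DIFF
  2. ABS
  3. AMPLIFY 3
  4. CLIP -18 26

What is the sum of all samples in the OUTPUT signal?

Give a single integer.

Input: [-2, -3, -1, 7, 8, 0, -1]
Stage 1 (DIFF): s[0]=-2, -3--2=-1, -1--3=2, 7--1=8, 8-7=1, 0-8=-8, -1-0=-1 -> [-2, -1, 2, 8, 1, -8, -1]
Stage 2 (ABS): |-2|=2, |-1|=1, |2|=2, |8|=8, |1|=1, |-8|=8, |-1|=1 -> [2, 1, 2, 8, 1, 8, 1]
Stage 3 (AMPLIFY 3): 2*3=6, 1*3=3, 2*3=6, 8*3=24, 1*3=3, 8*3=24, 1*3=3 -> [6, 3, 6, 24, 3, 24, 3]
Stage 4 (CLIP -18 26): clip(6,-18,26)=6, clip(3,-18,26)=3, clip(6,-18,26)=6, clip(24,-18,26)=24, clip(3,-18,26)=3, clip(24,-18,26)=24, clip(3,-18,26)=3 -> [6, 3, 6, 24, 3, 24, 3]
Output sum: 69

Answer: 69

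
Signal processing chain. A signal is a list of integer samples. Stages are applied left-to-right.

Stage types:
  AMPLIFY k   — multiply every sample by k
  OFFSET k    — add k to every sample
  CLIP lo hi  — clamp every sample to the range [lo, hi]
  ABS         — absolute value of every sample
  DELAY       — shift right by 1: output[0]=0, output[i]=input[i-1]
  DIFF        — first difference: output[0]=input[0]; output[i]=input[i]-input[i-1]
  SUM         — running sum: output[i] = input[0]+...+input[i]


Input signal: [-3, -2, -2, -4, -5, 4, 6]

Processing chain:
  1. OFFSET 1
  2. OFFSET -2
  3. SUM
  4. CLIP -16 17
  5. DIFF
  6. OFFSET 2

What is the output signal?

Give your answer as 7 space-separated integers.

Input: [-3, -2, -2, -4, -5, 4, 6]
Stage 1 (OFFSET 1): -3+1=-2, -2+1=-1, -2+1=-1, -4+1=-3, -5+1=-4, 4+1=5, 6+1=7 -> [-2, -1, -1, -3, -4, 5, 7]
Stage 2 (OFFSET -2): -2+-2=-4, -1+-2=-3, -1+-2=-3, -3+-2=-5, -4+-2=-6, 5+-2=3, 7+-2=5 -> [-4, -3, -3, -5, -6, 3, 5]
Stage 3 (SUM): sum[0..0]=-4, sum[0..1]=-7, sum[0..2]=-10, sum[0..3]=-15, sum[0..4]=-21, sum[0..5]=-18, sum[0..6]=-13 -> [-4, -7, -10, -15, -21, -18, -13]
Stage 4 (CLIP -16 17): clip(-4,-16,17)=-4, clip(-7,-16,17)=-7, clip(-10,-16,17)=-10, clip(-15,-16,17)=-15, clip(-21,-16,17)=-16, clip(-18,-16,17)=-16, clip(-13,-16,17)=-13 -> [-4, -7, -10, -15, -16, -16, -13]
Stage 5 (DIFF): s[0]=-4, -7--4=-3, -10--7=-3, -15--10=-5, -16--15=-1, -16--16=0, -13--16=3 -> [-4, -3, -3, -5, -1, 0, 3]
Stage 6 (OFFSET 2): -4+2=-2, -3+2=-1, -3+2=-1, -5+2=-3, -1+2=1, 0+2=2, 3+2=5 -> [-2, -1, -1, -3, 1, 2, 5]

Answer: -2 -1 -1 -3 1 2 5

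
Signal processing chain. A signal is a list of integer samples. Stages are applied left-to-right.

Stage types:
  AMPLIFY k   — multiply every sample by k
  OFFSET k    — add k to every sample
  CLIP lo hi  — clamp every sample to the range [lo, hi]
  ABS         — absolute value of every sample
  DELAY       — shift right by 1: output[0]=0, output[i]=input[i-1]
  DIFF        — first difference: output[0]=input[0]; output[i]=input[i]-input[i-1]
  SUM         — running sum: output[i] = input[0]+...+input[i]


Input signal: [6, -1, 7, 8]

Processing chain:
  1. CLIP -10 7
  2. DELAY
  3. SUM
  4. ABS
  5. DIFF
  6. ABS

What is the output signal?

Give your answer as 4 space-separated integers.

Input: [6, -1, 7, 8]
Stage 1 (CLIP -10 7): clip(6,-10,7)=6, clip(-1,-10,7)=-1, clip(7,-10,7)=7, clip(8,-10,7)=7 -> [6, -1, 7, 7]
Stage 2 (DELAY): [0, 6, -1, 7] = [0, 6, -1, 7] -> [0, 6, -1, 7]
Stage 3 (SUM): sum[0..0]=0, sum[0..1]=6, sum[0..2]=5, sum[0..3]=12 -> [0, 6, 5, 12]
Stage 4 (ABS): |0|=0, |6|=6, |5|=5, |12|=12 -> [0, 6, 5, 12]
Stage 5 (DIFF): s[0]=0, 6-0=6, 5-6=-1, 12-5=7 -> [0, 6, -1, 7]
Stage 6 (ABS): |0|=0, |6|=6, |-1|=1, |7|=7 -> [0, 6, 1, 7]

Answer: 0 6 1 7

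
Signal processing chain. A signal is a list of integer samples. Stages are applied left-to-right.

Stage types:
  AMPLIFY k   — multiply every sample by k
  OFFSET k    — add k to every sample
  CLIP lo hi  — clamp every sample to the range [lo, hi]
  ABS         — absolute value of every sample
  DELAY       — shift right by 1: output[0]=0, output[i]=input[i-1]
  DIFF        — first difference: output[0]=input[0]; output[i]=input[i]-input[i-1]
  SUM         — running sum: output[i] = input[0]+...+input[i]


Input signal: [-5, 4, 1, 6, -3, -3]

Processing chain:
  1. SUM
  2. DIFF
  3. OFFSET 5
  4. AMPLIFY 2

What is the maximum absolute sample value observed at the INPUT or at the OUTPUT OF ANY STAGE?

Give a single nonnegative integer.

Answer: 22

Derivation:
Input: [-5, 4, 1, 6, -3, -3] (max |s|=6)
Stage 1 (SUM): sum[0..0]=-5, sum[0..1]=-1, sum[0..2]=0, sum[0..3]=6, sum[0..4]=3, sum[0..5]=0 -> [-5, -1, 0, 6, 3, 0] (max |s|=6)
Stage 2 (DIFF): s[0]=-5, -1--5=4, 0--1=1, 6-0=6, 3-6=-3, 0-3=-3 -> [-5, 4, 1, 6, -3, -3] (max |s|=6)
Stage 3 (OFFSET 5): -5+5=0, 4+5=9, 1+5=6, 6+5=11, -3+5=2, -3+5=2 -> [0, 9, 6, 11, 2, 2] (max |s|=11)
Stage 4 (AMPLIFY 2): 0*2=0, 9*2=18, 6*2=12, 11*2=22, 2*2=4, 2*2=4 -> [0, 18, 12, 22, 4, 4] (max |s|=22)
Overall max amplitude: 22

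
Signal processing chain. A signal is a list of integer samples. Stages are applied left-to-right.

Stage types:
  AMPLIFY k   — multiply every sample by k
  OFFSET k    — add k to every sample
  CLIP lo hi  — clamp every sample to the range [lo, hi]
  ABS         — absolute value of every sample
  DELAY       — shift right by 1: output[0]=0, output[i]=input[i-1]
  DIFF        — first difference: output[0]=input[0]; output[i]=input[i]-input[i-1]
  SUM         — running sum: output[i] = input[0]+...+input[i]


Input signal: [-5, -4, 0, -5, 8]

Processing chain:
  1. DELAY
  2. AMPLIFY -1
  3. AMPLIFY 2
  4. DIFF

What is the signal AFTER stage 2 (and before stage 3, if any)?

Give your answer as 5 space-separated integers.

Input: [-5, -4, 0, -5, 8]
Stage 1 (DELAY): [0, -5, -4, 0, -5] = [0, -5, -4, 0, -5] -> [0, -5, -4, 0, -5]
Stage 2 (AMPLIFY -1): 0*-1=0, -5*-1=5, -4*-1=4, 0*-1=0, -5*-1=5 -> [0, 5, 4, 0, 5]

Answer: 0 5 4 0 5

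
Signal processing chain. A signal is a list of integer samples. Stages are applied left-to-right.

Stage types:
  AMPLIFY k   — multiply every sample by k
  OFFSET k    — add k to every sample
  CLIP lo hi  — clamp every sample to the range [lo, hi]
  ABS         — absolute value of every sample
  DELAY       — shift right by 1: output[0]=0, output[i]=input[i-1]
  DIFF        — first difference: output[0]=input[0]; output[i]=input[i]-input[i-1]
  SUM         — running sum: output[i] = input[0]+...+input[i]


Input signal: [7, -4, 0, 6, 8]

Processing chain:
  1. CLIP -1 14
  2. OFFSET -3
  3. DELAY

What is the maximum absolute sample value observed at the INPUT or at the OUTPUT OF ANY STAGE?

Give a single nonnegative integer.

Answer: 8

Derivation:
Input: [7, -4, 0, 6, 8] (max |s|=8)
Stage 1 (CLIP -1 14): clip(7,-1,14)=7, clip(-4,-1,14)=-1, clip(0,-1,14)=0, clip(6,-1,14)=6, clip(8,-1,14)=8 -> [7, -1, 0, 6, 8] (max |s|=8)
Stage 2 (OFFSET -3): 7+-3=4, -1+-3=-4, 0+-3=-3, 6+-3=3, 8+-3=5 -> [4, -4, -3, 3, 5] (max |s|=5)
Stage 3 (DELAY): [0, 4, -4, -3, 3] = [0, 4, -4, -3, 3] -> [0, 4, -4, -3, 3] (max |s|=4)
Overall max amplitude: 8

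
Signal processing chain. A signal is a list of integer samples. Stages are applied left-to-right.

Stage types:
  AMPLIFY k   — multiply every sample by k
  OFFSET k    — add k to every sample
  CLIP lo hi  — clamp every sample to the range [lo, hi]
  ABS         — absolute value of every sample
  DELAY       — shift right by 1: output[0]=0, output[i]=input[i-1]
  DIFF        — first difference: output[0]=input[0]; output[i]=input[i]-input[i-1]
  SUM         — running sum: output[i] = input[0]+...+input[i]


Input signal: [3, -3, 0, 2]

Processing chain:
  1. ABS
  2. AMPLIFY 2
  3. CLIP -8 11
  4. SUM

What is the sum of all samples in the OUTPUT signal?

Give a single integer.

Answer: 46

Derivation:
Input: [3, -3, 0, 2]
Stage 1 (ABS): |3|=3, |-3|=3, |0|=0, |2|=2 -> [3, 3, 0, 2]
Stage 2 (AMPLIFY 2): 3*2=6, 3*2=6, 0*2=0, 2*2=4 -> [6, 6, 0, 4]
Stage 3 (CLIP -8 11): clip(6,-8,11)=6, clip(6,-8,11)=6, clip(0,-8,11)=0, clip(4,-8,11)=4 -> [6, 6, 0, 4]
Stage 4 (SUM): sum[0..0]=6, sum[0..1]=12, sum[0..2]=12, sum[0..3]=16 -> [6, 12, 12, 16]
Output sum: 46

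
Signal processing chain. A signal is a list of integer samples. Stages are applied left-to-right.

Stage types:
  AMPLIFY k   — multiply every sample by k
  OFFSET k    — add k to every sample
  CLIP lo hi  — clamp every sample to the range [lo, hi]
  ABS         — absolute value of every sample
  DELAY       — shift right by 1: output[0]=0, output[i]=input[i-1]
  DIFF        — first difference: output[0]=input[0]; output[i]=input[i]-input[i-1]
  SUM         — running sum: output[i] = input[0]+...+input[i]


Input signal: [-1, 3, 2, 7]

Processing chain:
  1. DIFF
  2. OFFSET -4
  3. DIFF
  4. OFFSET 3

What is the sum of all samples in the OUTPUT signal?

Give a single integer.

Input: [-1, 3, 2, 7]
Stage 1 (DIFF): s[0]=-1, 3--1=4, 2-3=-1, 7-2=5 -> [-1, 4, -1, 5]
Stage 2 (OFFSET -4): -1+-4=-5, 4+-4=0, -1+-4=-5, 5+-4=1 -> [-5, 0, -5, 1]
Stage 3 (DIFF): s[0]=-5, 0--5=5, -5-0=-5, 1--5=6 -> [-5, 5, -5, 6]
Stage 4 (OFFSET 3): -5+3=-2, 5+3=8, -5+3=-2, 6+3=9 -> [-2, 8, -2, 9]
Output sum: 13

Answer: 13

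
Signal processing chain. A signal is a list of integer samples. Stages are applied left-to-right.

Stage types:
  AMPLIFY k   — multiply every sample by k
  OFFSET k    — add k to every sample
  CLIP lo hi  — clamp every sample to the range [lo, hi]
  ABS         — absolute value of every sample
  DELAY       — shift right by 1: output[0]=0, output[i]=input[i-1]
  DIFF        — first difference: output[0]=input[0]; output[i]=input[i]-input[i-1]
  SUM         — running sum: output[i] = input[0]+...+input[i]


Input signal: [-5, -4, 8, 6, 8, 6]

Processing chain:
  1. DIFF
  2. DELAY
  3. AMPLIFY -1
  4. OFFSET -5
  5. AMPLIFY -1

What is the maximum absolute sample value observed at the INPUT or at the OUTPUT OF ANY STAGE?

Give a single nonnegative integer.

Answer: 17

Derivation:
Input: [-5, -4, 8, 6, 8, 6] (max |s|=8)
Stage 1 (DIFF): s[0]=-5, -4--5=1, 8--4=12, 6-8=-2, 8-6=2, 6-8=-2 -> [-5, 1, 12, -2, 2, -2] (max |s|=12)
Stage 2 (DELAY): [0, -5, 1, 12, -2, 2] = [0, -5, 1, 12, -2, 2] -> [0, -5, 1, 12, -2, 2] (max |s|=12)
Stage 3 (AMPLIFY -1): 0*-1=0, -5*-1=5, 1*-1=-1, 12*-1=-12, -2*-1=2, 2*-1=-2 -> [0, 5, -1, -12, 2, -2] (max |s|=12)
Stage 4 (OFFSET -5): 0+-5=-5, 5+-5=0, -1+-5=-6, -12+-5=-17, 2+-5=-3, -2+-5=-7 -> [-5, 0, -6, -17, -3, -7] (max |s|=17)
Stage 5 (AMPLIFY -1): -5*-1=5, 0*-1=0, -6*-1=6, -17*-1=17, -3*-1=3, -7*-1=7 -> [5, 0, 6, 17, 3, 7] (max |s|=17)
Overall max amplitude: 17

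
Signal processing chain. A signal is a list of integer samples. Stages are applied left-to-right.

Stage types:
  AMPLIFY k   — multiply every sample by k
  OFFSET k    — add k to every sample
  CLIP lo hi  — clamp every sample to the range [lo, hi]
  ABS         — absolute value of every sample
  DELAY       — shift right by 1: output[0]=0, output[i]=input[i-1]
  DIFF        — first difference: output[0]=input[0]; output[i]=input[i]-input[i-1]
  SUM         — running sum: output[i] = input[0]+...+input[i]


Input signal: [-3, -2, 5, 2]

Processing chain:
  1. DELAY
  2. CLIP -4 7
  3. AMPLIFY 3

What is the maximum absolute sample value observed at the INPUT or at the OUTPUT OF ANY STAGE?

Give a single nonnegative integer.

Answer: 15

Derivation:
Input: [-3, -2, 5, 2] (max |s|=5)
Stage 1 (DELAY): [0, -3, -2, 5] = [0, -3, -2, 5] -> [0, -3, -2, 5] (max |s|=5)
Stage 2 (CLIP -4 7): clip(0,-4,7)=0, clip(-3,-4,7)=-3, clip(-2,-4,7)=-2, clip(5,-4,7)=5 -> [0, -3, -2, 5] (max |s|=5)
Stage 3 (AMPLIFY 3): 0*3=0, -3*3=-9, -2*3=-6, 5*3=15 -> [0, -9, -6, 15] (max |s|=15)
Overall max amplitude: 15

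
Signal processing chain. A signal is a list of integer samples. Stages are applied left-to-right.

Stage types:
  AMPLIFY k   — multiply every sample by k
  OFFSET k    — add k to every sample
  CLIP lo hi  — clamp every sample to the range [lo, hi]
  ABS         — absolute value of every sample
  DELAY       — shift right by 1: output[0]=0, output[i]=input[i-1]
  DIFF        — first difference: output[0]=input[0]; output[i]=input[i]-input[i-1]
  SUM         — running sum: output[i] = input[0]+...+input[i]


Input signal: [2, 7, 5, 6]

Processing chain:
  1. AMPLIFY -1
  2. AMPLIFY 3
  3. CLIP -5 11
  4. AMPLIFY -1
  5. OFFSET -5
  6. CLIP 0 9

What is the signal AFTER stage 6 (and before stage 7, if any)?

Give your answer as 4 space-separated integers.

Input: [2, 7, 5, 6]
Stage 1 (AMPLIFY -1): 2*-1=-2, 7*-1=-7, 5*-1=-5, 6*-1=-6 -> [-2, -7, -5, -6]
Stage 2 (AMPLIFY 3): -2*3=-6, -7*3=-21, -5*3=-15, -6*3=-18 -> [-6, -21, -15, -18]
Stage 3 (CLIP -5 11): clip(-6,-5,11)=-5, clip(-21,-5,11)=-5, clip(-15,-5,11)=-5, clip(-18,-5,11)=-5 -> [-5, -5, -5, -5]
Stage 4 (AMPLIFY -1): -5*-1=5, -5*-1=5, -5*-1=5, -5*-1=5 -> [5, 5, 5, 5]
Stage 5 (OFFSET -5): 5+-5=0, 5+-5=0, 5+-5=0, 5+-5=0 -> [0, 0, 0, 0]
Stage 6 (CLIP 0 9): clip(0,0,9)=0, clip(0,0,9)=0, clip(0,0,9)=0, clip(0,0,9)=0 -> [0, 0, 0, 0]

Answer: 0 0 0 0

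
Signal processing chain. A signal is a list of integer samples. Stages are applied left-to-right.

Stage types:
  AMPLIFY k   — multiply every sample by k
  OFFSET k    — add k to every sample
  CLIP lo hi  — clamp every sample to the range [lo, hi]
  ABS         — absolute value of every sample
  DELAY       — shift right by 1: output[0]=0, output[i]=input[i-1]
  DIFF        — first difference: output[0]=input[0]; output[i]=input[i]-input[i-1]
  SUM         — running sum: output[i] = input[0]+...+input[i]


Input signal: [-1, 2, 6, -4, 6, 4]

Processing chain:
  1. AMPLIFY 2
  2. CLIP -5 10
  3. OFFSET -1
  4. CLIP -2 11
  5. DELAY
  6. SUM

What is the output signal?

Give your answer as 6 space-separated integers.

Answer: 0 -2 1 10 8 17

Derivation:
Input: [-1, 2, 6, -4, 6, 4]
Stage 1 (AMPLIFY 2): -1*2=-2, 2*2=4, 6*2=12, -4*2=-8, 6*2=12, 4*2=8 -> [-2, 4, 12, -8, 12, 8]
Stage 2 (CLIP -5 10): clip(-2,-5,10)=-2, clip(4,-5,10)=4, clip(12,-5,10)=10, clip(-8,-5,10)=-5, clip(12,-5,10)=10, clip(8,-5,10)=8 -> [-2, 4, 10, -5, 10, 8]
Stage 3 (OFFSET -1): -2+-1=-3, 4+-1=3, 10+-1=9, -5+-1=-6, 10+-1=9, 8+-1=7 -> [-3, 3, 9, -6, 9, 7]
Stage 4 (CLIP -2 11): clip(-3,-2,11)=-2, clip(3,-2,11)=3, clip(9,-2,11)=9, clip(-6,-2,11)=-2, clip(9,-2,11)=9, clip(7,-2,11)=7 -> [-2, 3, 9, -2, 9, 7]
Stage 5 (DELAY): [0, -2, 3, 9, -2, 9] = [0, -2, 3, 9, -2, 9] -> [0, -2, 3, 9, -2, 9]
Stage 6 (SUM): sum[0..0]=0, sum[0..1]=-2, sum[0..2]=1, sum[0..3]=10, sum[0..4]=8, sum[0..5]=17 -> [0, -2, 1, 10, 8, 17]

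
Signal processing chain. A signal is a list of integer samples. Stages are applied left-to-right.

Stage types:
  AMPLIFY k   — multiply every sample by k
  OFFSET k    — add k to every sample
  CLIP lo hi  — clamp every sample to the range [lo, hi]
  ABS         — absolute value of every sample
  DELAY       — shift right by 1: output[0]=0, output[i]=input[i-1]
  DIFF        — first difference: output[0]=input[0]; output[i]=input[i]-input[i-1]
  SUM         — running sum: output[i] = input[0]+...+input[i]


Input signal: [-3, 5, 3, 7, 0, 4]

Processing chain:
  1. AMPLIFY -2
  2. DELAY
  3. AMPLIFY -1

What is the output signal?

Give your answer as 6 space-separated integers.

Answer: 0 -6 10 6 14 0

Derivation:
Input: [-3, 5, 3, 7, 0, 4]
Stage 1 (AMPLIFY -2): -3*-2=6, 5*-2=-10, 3*-2=-6, 7*-2=-14, 0*-2=0, 4*-2=-8 -> [6, -10, -6, -14, 0, -8]
Stage 2 (DELAY): [0, 6, -10, -6, -14, 0] = [0, 6, -10, -6, -14, 0] -> [0, 6, -10, -6, -14, 0]
Stage 3 (AMPLIFY -1): 0*-1=0, 6*-1=-6, -10*-1=10, -6*-1=6, -14*-1=14, 0*-1=0 -> [0, -6, 10, 6, 14, 0]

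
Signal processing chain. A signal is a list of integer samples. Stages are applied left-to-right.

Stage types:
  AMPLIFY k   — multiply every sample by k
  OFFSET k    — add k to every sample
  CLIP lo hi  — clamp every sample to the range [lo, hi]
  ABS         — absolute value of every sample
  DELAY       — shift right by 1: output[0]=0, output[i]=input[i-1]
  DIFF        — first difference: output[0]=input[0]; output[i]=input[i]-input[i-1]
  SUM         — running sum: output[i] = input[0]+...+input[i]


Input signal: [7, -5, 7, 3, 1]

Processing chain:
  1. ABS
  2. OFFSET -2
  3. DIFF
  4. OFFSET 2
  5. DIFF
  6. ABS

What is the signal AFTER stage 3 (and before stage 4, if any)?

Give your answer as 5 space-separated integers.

Answer: 5 -2 2 -4 -2

Derivation:
Input: [7, -5, 7, 3, 1]
Stage 1 (ABS): |7|=7, |-5|=5, |7|=7, |3|=3, |1|=1 -> [7, 5, 7, 3, 1]
Stage 2 (OFFSET -2): 7+-2=5, 5+-2=3, 7+-2=5, 3+-2=1, 1+-2=-1 -> [5, 3, 5, 1, -1]
Stage 3 (DIFF): s[0]=5, 3-5=-2, 5-3=2, 1-5=-4, -1-1=-2 -> [5, -2, 2, -4, -2]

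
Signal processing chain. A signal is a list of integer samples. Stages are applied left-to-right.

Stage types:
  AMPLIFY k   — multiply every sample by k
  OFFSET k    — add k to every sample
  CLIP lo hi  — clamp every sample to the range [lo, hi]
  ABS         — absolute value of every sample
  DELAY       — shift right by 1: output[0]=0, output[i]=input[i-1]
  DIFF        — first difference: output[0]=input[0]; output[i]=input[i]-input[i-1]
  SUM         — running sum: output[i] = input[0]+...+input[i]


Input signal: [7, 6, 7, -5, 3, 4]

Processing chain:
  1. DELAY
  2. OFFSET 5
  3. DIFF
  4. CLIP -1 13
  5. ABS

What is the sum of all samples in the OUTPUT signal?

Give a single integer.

Answer: 23

Derivation:
Input: [7, 6, 7, -5, 3, 4]
Stage 1 (DELAY): [0, 7, 6, 7, -5, 3] = [0, 7, 6, 7, -5, 3] -> [0, 7, 6, 7, -5, 3]
Stage 2 (OFFSET 5): 0+5=5, 7+5=12, 6+5=11, 7+5=12, -5+5=0, 3+5=8 -> [5, 12, 11, 12, 0, 8]
Stage 3 (DIFF): s[0]=5, 12-5=7, 11-12=-1, 12-11=1, 0-12=-12, 8-0=8 -> [5, 7, -1, 1, -12, 8]
Stage 4 (CLIP -1 13): clip(5,-1,13)=5, clip(7,-1,13)=7, clip(-1,-1,13)=-1, clip(1,-1,13)=1, clip(-12,-1,13)=-1, clip(8,-1,13)=8 -> [5, 7, -1, 1, -1, 8]
Stage 5 (ABS): |5|=5, |7|=7, |-1|=1, |1|=1, |-1|=1, |8|=8 -> [5, 7, 1, 1, 1, 8]
Output sum: 23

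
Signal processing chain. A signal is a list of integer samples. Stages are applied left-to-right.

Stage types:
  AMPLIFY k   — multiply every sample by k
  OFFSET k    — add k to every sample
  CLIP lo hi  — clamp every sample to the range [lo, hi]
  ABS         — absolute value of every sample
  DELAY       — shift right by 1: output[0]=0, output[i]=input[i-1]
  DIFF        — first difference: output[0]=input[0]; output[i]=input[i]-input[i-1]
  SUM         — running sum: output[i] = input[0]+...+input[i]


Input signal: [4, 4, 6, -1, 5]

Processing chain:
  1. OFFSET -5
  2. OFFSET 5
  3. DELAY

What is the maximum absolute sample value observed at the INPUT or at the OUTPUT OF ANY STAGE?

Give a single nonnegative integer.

Answer: 6

Derivation:
Input: [4, 4, 6, -1, 5] (max |s|=6)
Stage 1 (OFFSET -5): 4+-5=-1, 4+-5=-1, 6+-5=1, -1+-5=-6, 5+-5=0 -> [-1, -1, 1, -6, 0] (max |s|=6)
Stage 2 (OFFSET 5): -1+5=4, -1+5=4, 1+5=6, -6+5=-1, 0+5=5 -> [4, 4, 6, -1, 5] (max |s|=6)
Stage 3 (DELAY): [0, 4, 4, 6, -1] = [0, 4, 4, 6, -1] -> [0, 4, 4, 6, -1] (max |s|=6)
Overall max amplitude: 6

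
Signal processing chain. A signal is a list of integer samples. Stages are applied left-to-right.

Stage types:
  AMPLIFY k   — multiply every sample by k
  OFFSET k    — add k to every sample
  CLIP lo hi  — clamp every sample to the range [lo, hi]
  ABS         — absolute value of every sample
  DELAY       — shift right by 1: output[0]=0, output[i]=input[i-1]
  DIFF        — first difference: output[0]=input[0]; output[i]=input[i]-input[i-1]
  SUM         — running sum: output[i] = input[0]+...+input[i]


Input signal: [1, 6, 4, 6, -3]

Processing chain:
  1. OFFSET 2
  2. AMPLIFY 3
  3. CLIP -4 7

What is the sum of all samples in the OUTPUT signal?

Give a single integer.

Answer: 25

Derivation:
Input: [1, 6, 4, 6, -3]
Stage 1 (OFFSET 2): 1+2=3, 6+2=8, 4+2=6, 6+2=8, -3+2=-1 -> [3, 8, 6, 8, -1]
Stage 2 (AMPLIFY 3): 3*3=9, 8*3=24, 6*3=18, 8*3=24, -1*3=-3 -> [9, 24, 18, 24, -3]
Stage 3 (CLIP -4 7): clip(9,-4,7)=7, clip(24,-4,7)=7, clip(18,-4,7)=7, clip(24,-4,7)=7, clip(-3,-4,7)=-3 -> [7, 7, 7, 7, -3]
Output sum: 25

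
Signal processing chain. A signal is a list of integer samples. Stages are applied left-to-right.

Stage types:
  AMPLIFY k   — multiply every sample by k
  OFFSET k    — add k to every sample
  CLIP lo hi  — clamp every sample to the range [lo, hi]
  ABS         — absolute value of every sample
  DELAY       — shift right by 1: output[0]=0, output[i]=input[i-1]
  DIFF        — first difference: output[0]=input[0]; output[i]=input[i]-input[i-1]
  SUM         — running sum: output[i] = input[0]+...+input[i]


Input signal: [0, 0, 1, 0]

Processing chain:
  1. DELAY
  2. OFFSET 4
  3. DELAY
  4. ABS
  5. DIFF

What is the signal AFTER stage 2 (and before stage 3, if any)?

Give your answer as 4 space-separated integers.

Answer: 4 4 4 5

Derivation:
Input: [0, 0, 1, 0]
Stage 1 (DELAY): [0, 0, 0, 1] = [0, 0, 0, 1] -> [0, 0, 0, 1]
Stage 2 (OFFSET 4): 0+4=4, 0+4=4, 0+4=4, 1+4=5 -> [4, 4, 4, 5]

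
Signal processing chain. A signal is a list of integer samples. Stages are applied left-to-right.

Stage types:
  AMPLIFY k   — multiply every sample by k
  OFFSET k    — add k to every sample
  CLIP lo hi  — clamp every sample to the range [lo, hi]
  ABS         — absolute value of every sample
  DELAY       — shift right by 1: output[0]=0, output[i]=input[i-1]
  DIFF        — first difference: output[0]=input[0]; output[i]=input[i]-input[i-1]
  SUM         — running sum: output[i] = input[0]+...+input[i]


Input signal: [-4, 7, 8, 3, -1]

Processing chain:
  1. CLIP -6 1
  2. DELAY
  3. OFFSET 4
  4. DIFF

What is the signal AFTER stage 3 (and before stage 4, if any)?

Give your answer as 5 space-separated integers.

Answer: 4 0 5 5 5

Derivation:
Input: [-4, 7, 8, 3, -1]
Stage 1 (CLIP -6 1): clip(-4,-6,1)=-4, clip(7,-6,1)=1, clip(8,-6,1)=1, clip(3,-6,1)=1, clip(-1,-6,1)=-1 -> [-4, 1, 1, 1, -1]
Stage 2 (DELAY): [0, -4, 1, 1, 1] = [0, -4, 1, 1, 1] -> [0, -4, 1, 1, 1]
Stage 3 (OFFSET 4): 0+4=4, -4+4=0, 1+4=5, 1+4=5, 1+4=5 -> [4, 0, 5, 5, 5]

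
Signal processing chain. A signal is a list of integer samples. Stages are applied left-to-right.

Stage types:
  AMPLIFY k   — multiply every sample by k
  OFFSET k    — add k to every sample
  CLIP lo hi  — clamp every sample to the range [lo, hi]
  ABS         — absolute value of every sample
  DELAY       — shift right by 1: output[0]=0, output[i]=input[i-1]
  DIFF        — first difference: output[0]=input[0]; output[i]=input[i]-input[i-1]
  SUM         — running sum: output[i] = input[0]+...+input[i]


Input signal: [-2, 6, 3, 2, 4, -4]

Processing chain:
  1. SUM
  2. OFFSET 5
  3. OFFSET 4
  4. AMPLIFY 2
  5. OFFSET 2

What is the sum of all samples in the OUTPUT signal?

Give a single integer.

Answer: 200

Derivation:
Input: [-2, 6, 3, 2, 4, -4]
Stage 1 (SUM): sum[0..0]=-2, sum[0..1]=4, sum[0..2]=7, sum[0..3]=9, sum[0..4]=13, sum[0..5]=9 -> [-2, 4, 7, 9, 13, 9]
Stage 2 (OFFSET 5): -2+5=3, 4+5=9, 7+5=12, 9+5=14, 13+5=18, 9+5=14 -> [3, 9, 12, 14, 18, 14]
Stage 3 (OFFSET 4): 3+4=7, 9+4=13, 12+4=16, 14+4=18, 18+4=22, 14+4=18 -> [7, 13, 16, 18, 22, 18]
Stage 4 (AMPLIFY 2): 7*2=14, 13*2=26, 16*2=32, 18*2=36, 22*2=44, 18*2=36 -> [14, 26, 32, 36, 44, 36]
Stage 5 (OFFSET 2): 14+2=16, 26+2=28, 32+2=34, 36+2=38, 44+2=46, 36+2=38 -> [16, 28, 34, 38, 46, 38]
Output sum: 200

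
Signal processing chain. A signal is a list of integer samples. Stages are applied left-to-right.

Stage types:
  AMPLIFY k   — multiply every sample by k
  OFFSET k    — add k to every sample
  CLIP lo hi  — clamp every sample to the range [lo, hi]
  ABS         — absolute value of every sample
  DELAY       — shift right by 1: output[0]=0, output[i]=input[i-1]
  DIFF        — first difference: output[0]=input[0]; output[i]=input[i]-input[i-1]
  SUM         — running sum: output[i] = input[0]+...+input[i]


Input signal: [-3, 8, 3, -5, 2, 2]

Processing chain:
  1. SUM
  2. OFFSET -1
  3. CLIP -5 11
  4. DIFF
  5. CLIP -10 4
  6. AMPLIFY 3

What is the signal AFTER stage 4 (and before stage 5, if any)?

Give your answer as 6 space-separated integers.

Input: [-3, 8, 3, -5, 2, 2]
Stage 1 (SUM): sum[0..0]=-3, sum[0..1]=5, sum[0..2]=8, sum[0..3]=3, sum[0..4]=5, sum[0..5]=7 -> [-3, 5, 8, 3, 5, 7]
Stage 2 (OFFSET -1): -3+-1=-4, 5+-1=4, 8+-1=7, 3+-1=2, 5+-1=4, 7+-1=6 -> [-4, 4, 7, 2, 4, 6]
Stage 3 (CLIP -5 11): clip(-4,-5,11)=-4, clip(4,-5,11)=4, clip(7,-5,11)=7, clip(2,-5,11)=2, clip(4,-5,11)=4, clip(6,-5,11)=6 -> [-4, 4, 7, 2, 4, 6]
Stage 4 (DIFF): s[0]=-4, 4--4=8, 7-4=3, 2-7=-5, 4-2=2, 6-4=2 -> [-4, 8, 3, -5, 2, 2]

Answer: -4 8 3 -5 2 2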